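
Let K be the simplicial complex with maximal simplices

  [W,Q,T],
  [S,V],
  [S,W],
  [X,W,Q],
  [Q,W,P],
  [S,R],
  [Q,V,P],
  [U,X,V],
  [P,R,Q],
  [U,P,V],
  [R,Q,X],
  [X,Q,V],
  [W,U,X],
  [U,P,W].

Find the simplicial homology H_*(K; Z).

Order the vertices as P < Q < R < S < T < U < V < W < X. Listing each simplex with vertices in this order, K has dimension 2 with simplices:

  0-simplices (9): P, Q, R, S, T, U, V, W, X
  1-simplices (20): PQ, PR, PU, PV, PW, QR, QT, QV, QW, QX, RS, RX, SV, SW, TW, UV, UW, UX, VX, WX
  2-simplices (11): PQR, PQV, PQW, PUV, PUW, QRX, QTW, QVX, QWX, UVX, UWX

so the chain groups are C_0 ≅ Z^9, C_1 ≅ Z^20, C_2 ≅ Z^11.

The boundary map ∂_1: C_1 → C_0 sends each edge [p,q] (with p < q) to q − p. For instance
  ∂QW = W − Q.
The 9×20 boundary matrix has rank 8 and Smith normal form diag(1,1,1,1,1,1,1,1).

Boundary ∂_2: C_2 → C_1 sends each 2-simplex [p,q,r] to [q,r] − [p,r] + [p,q]. For instance
  ∂PUV = UV − PV + PU,
  ∂QTW = TW − QW + QT.
As a 20×11 matrix over Z this has rank 10, with invariant factors (1,1,1,1,1,1,1,1,1,1).

From H_k ≅ ker(∂_k) / im(∂_{k+1}) we obtain:

  H_0: rank C_0 − rank ∂_1 = 9 − 8 = 1, and the invariant factors of ∂_1 are all 1, so H_0 = Z.
  H_1: rank ker ∂_1 − rank ∂_2 = (20 − 8) − 10 = 2, and the invariant factors of ∂_2 are all 1, so H_1 = Z^2.
  H_2: rank ker ∂_2 − rank ∂_3 = (11 − 10) − 0 = 1, and there is no ∂_3, so H_2 = Z.

H_0 = Z,  H_1 = Z^2,  H_2 = Z.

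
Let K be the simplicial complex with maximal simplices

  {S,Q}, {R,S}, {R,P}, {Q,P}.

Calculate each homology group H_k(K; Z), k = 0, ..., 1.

H_0 = Z,  H_1 = Z.

K has 4 vertices, 4 edges.
rank ∂_0 = 0, rank ∂_1 = 3 ⇒ b_0 = 4 − 0 − 3 = 1; all invariant factors of ∂_1 are 1 so no torsion. So H_0 ≅ Z.
rank ∂_1 = 3, rank ∂_2 = 0 ⇒ b_1 = 4 − 3 − 0 = 1. So H_1 ≅ Z.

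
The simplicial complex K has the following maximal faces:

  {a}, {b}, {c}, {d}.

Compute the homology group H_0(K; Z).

H_0 ≅ Z^4.

We work with the vertex ordering a < b < c < d. The simplices of K, each written with vertices in increasing order, are:

  0-simplices (4): a, b, c, d

giving chain groups C_0 ≅ Z^4.

From H_k ≅ ker(∂_k) / im(∂_{k+1}) we obtain:

  H_0: rank C_0 − rank ∂_1 = 4 − 0 = 4, and there is no ∂_1, so H_0 ≅ Z^4.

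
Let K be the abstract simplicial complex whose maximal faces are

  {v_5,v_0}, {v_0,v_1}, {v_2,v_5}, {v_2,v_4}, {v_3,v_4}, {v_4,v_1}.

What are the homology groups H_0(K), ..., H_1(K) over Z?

Take the total order v_0 < v_1 < v_2 < v_3 < v_4 < v_5 on the vertex set. Then K (dimension 1) consists of the simplices:

  0-simplices (6): [v_0], [v_1], [v_2], [v_3], [v_4], [v_5]
  1-simplices (6): [v_0,v_1], [v_0,v_5], [v_1,v_4], [v_2,v_4], [v_2,v_5], [v_3,v_4]

so the chain groups are C_0 ≅ Z^6, C_1 ≅ Z^6.

∂_1: C_1 → C_0 maps an edge to its endpoints' difference, ∂[p,q] = q − p. For instance
  ∂[v_0,v_1] = [v_1] − [v_0].
The 6×6 boundary matrix has rank 5 and Smith normal form diag(1,1,1,1,1).

From H_k ≅ ker(∂_k) / im(∂_{k+1}) we obtain:

  H_0: rank C_0 − rank ∂_1 = 6 − 5 = 1, and the invariant factors of ∂_1 are all 1, so H_0 ≅ Z.
  H_1: rank ker ∂_1 − rank ∂_2 = (6 − 5) − 0 = 1, and there is no ∂_2, so H_1 ≅ Z.

H_0 = Z,  H_1 = Z.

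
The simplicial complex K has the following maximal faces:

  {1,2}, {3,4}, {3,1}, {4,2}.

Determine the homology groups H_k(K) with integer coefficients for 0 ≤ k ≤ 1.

H_0 ≅ Z,  H_1 ≅ Z.

Fix the vertex order 1 < 2 < 3 < 4 and write every simplex with vertices in increasing order. Then dim K = 1 and the simplices of K are:

  0-simplices (4): [1], [2], [3], [4]
  1-simplices (4): [1,2], [1,3], [2,4], [3,4]

Hence C_0 ≅ Z^4, C_1 ≅ Z^4.

∂_1: C_1 → C_0 maps an edge to its endpoints' difference, ∂[p,q] = q − p. For instance
  ∂[2,4] = [4] − [2].
The resulting 4×4 matrix has rank 3, and its Smith normal form has invariant factors (1,1,1).

Now H_k = ker ∂_k / im ∂_{k+1}, so:

  H_0: rank C_0 − rank ∂_1 = 4 − 3 = 1, and the invariant factors of ∂_1 are all 1, so H_0 = Z.
  H_1: rank ker ∂_1 − rank ∂_2 = (4 − 3) − 0 = 1, and there is no ∂_2, so H_1 = Z.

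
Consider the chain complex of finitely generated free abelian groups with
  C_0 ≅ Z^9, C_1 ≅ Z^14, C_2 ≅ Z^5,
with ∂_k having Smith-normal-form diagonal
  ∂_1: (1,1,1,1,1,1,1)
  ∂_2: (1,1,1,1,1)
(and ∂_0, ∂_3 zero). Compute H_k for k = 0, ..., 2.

H_0 = Z^2,  H_1 = Z^2,  H_2 = 0.

H_0: b_0 = 9 − 0 − 7 = 2; torsion from ∂_1 factors > 1: none. So H_0 = Z^2.
H_1: b_1 = 14 − 7 − 5 = 2; torsion from ∂_2 factors > 1: none. So H_1 = Z^2.
H_2: b_2 = 5 − 5 − 0 = 0; torsion from ∂_3 factors > 1: none. So H_2 = 0.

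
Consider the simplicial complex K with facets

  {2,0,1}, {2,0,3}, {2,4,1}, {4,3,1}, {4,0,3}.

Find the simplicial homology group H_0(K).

H_0 = Z.

Order the vertices as 0 < 1 < 2 < 3 < 4. Listing each simplex with vertices in this order, K has dimension 2 with simplices:

  0-simplices (5): [0], [1], [2], [3], [4]
  1-simplices (10): [0,1], [0,2], [0,3], [0,4], [1,2], [1,3], [1,4], [2,3], [2,4], [3,4]
  2-simplices (5): [0,1,2], [0,2,3], [0,3,4], [1,2,4], [1,3,4]

so the chain groups are C_0 ≅ Z^5, C_1 ≅ Z^10, C_2 ≅ Z^5.

∂_1: C_1 → C_0 maps an edge to its endpoints' difference, ∂[p,q] = q − p. For instance
  ∂[1,3] = [3] − [1].
The 5×10 boundary matrix has rank 4 and Smith normal form diag(1,1,1,1).

Boundary ∂_2: C_2 → C_1 acts by ∂[p,q,r] = [q,r] − [p,r] + [p,q]. For instance
  ∂[1,3,4] = [3,4] − [1,4] + [1,3],
  ∂[0,3,4] = [3,4] − [0,4] + [0,3].
As a 10×5 matrix over Z this has rank 5, with invariant factors (1,1,1,1,1).

Reading off H_k = ker ∂_k / im ∂_{k+1}:

  H_0: rank C_0 − rank ∂_1 = 5 − 4 = 1, and the invariant factors of ∂_1 are all 1, so H_0 ≅ Z.

(K is a triangulation of the Möbius band.)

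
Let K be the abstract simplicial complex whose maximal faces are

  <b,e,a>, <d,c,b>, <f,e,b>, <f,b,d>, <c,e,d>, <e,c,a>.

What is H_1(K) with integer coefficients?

H_1 ≅ Z.

We work with the vertex ordering a < b < c < d < e < f. The simplices of K, each written with vertices in increasing order, are:

  0-simplices (6): a, b, c, d, e, f
  1-simplices (12): ab, ac, ae, bc, bd, be, bf, cd, ce, de, df, ef
  2-simplices (6): abe, ace, bcd, bdf, bef, cde

so the chain groups are C_0 ≅ Z^6, C_1 ≅ Z^12, C_2 ≅ Z^6.

Boundary ∂_1: C_1 → C_0 sends each edge [p,q] (with p < q) to q − p.
This gives a 6×12 integer matrix of rank 5; reducing to Smith normal form yields diagonal entries (1,1,1,1,1).

∂_2: C_2 → C_1 acts by ∂[p,q,r] = [q,r] − [p,r] + [p,q]. For instance
  ∂bef = ef − bf + be,
  ∂bdf = df − bf + bd.
This gives a 12×6 integer matrix of rank 6; reducing to Smith normal form yields diagonal entries (1,1,1,1,1,1).

Now H_k = ker ∂_k / im ∂_{k+1}, so:

  H_1: rank ker ∂_1 − rank ∂_2 = (12 − 5) − 6 = 1, and the invariant factors of ∂_2 are all 1, so H_1 = Z.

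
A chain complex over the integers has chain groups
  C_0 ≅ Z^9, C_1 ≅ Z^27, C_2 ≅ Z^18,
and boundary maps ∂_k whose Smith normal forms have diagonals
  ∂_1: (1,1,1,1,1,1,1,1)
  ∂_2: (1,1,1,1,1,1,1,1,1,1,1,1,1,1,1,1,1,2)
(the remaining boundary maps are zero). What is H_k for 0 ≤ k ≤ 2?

H_0: b_0 = 9 − 0 − 8 = 1; torsion from ∂_1 factors > 1: none. So H_0 ≅ Z.
H_1: b_1 = 27 − 8 − 18 = 1; torsion from ∂_2 factors > 1: [2]. So H_1 ≅ Z ⊕ Z_2.
H_2: b_2 = 18 − 18 − 0 = 0; torsion from ∂_3 factors > 1: none. So H_2 ≅ 0.

H_0 ≅ Z,  H_1 ≅ Z ⊕ Z_2,  H_2 = 0.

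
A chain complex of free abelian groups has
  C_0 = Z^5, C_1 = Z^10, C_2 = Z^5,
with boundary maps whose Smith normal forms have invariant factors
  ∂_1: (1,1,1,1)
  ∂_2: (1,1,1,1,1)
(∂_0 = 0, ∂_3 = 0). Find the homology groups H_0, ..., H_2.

H_0: b_0 = 5 − 0 − 4 = 1; torsion from ∂_1 factors > 1: none. So H_0 ≅ Z.
H_1: b_1 = 10 − 4 − 5 = 1; torsion from ∂_2 factors > 1: none. So H_1 ≅ Z.
H_2: b_2 = 5 − 5 − 0 = 0; torsion from ∂_3 factors > 1: none. So H_2 ≅ 0.

H_0 ≅ Z,  H_1 ≅ Z,  H_2 = 0.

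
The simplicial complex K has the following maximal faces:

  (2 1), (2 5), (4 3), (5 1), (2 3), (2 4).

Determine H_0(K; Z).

Take the total order 1 < 2 < 3 < 4 < 5 on the vertex set. Then K (dimension 1) consists of the simplices:

  0-simplices (5): [1], [2], [3], [4], [5]
  1-simplices (6): [1,2], [1,5], [2,3], [2,4], [2,5], [3,4]

so the chain groups are C_0 ≅ Z^5, C_1 ≅ Z^6.

Boundary ∂_1: C_1 → C_0 maps an edge to its endpoints' difference, ∂[p,q] = q − p.
As a 5×6 matrix over Z this has rank 4, with invariant factors (1,1,1,1).

From H_k ≅ ker(∂_k) / im(∂_{k+1}) we obtain:

  H_0: rank C_0 − rank ∂_1 = 5 − 4 = 1, and the invariant factors of ∂_1 are all 1, so H_0 = Z.

H_0 = Z.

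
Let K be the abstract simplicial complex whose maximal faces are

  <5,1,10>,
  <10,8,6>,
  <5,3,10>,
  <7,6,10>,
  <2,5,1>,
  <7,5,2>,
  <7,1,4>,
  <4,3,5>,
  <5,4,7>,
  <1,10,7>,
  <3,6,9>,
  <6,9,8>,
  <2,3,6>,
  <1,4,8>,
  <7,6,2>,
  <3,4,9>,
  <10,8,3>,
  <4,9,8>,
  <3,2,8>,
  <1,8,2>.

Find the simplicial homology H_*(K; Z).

H_0 = Z,  H_1 = Z ⊕ Z/2,  H_2 = 0.

K has 10 vertices, 30 edges, 20 triangles.
rank ∂_0 = 0, rank ∂_1 = 9 ⇒ b_0 = 10 − 0 − 9 = 1; all invariant factors of ∂_1 are 1 so no torsion. So H_0 ≅ Z.
rank ∂_1 = 9, rank ∂_2 = 20 ⇒ b_1 = 30 − 9 − 20 = 1; ∂_2 has invariant factor(s) [2] giving torsion. So H_1 ≅ Z ⊕ Z/2.
rank ∂_2 = 20, rank ∂_3 = 0 ⇒ b_2 = 20 − 20 − 0 = 0. So H_2 ≅ 0.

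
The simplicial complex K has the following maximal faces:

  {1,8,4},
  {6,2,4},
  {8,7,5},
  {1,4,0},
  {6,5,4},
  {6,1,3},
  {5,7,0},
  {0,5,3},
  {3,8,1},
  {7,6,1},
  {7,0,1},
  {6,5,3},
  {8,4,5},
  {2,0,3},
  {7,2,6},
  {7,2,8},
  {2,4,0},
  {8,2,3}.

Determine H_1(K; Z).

H_1 ≅ Z^2.

Fix the vertex order 0 < 1 < 2 < 3 < 4 < 5 < 6 < 7 < 8 and write every simplex with vertices in increasing order. Then dim K = 2 and the simplices of K are:

  0-simplices (9): [0], [1], [2], [3], [4], [5], [6], [7], [8]
  1-simplices (27): (27 of them)
  2-simplices (18): [0,1,4], [0,1,7], [0,2,3], [0,2,4], [0,3,5], [0,5,7], [1,3,6], [1,3,8], [1,4,8], [1,6,7], [2,3,8], [2,4,6], [2,6,7], [2,7,8], [3,5,6], [4,5,6], [4,5,8], [5,7,8]

giving chain groups C_0 ≅ Z^9, C_1 ≅ Z^27, C_2 ≅ Z^18.

∂_1: C_1 → C_0 maps an edge to its endpoints' difference, ∂[p,q] = q − p.
The resulting 9×27 matrix has rank 8, and its Smith normal form has invariant factors (1,1,1,1,1,1,1,1).

∂_2: C_2 → C_1 sends each 2-simplex [p,q,r] to [q,r] − [p,r] + [p,q]. For instance
  ∂[1,3,8] = [3,8] − [1,8] + [1,3],
  ∂[0,5,7] = [5,7] − [0,7] + [0,5].
As a 27×18 matrix over Z this has rank 17, with invariant factors (1,1,1,1,1,1,1,1,1,1,1,1,1,1,1,1,1).

Computing H_k = (kernel of ∂_k) / (image of ∂_{k+1}):

  H_1: rank ker ∂_1 − rank ∂_2 = (27 − 8) − 17 = 2, and the invariant factors of ∂_2 are all 1, so H_1 = Z^2.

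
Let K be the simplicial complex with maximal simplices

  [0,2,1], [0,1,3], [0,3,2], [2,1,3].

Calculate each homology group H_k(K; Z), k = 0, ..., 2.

H_0 = Z,  H_1 = 0,  H_2 = Z.

We work with the vertex ordering 0 < 1 < 2 < 3. The simplices of K, each written with vertices in increasing order, are:

  0-simplices (4): [0], [1], [2], [3]
  1-simplices (6): [0,1], [0,2], [0,3], [1,2], [1,3], [2,3]
  2-simplices (4): [0,1,2], [0,1,3], [0,2,3], [1,2,3]

giving chain groups C_0 ≅ Z^4, C_1 ≅ Z^6, C_2 ≅ Z^4.

Boundary ∂_1: C_1 → C_0 maps an edge to its endpoints' difference, ∂[p,q] = q − p. For instance
  ∂[0,3] = [3] − [0].
As a 4×6 matrix over Z this has rank 3, with invariant factors (1,1,1).

Boundary ∂_2: C_2 → C_1 maps a triangle to the signed sum of its edges. For instance
  ∂[0,1,2] = [1,2] − [0,2] + [0,1],
  ∂[1,2,3] = [2,3] − [1,3] + [1,2].
As a 6×4 matrix over Z this has rank 3, with invariant factors (1,1,1).

Reading off H_k = ker ∂_k / im ∂_{k+1}:

  H_0: rank C_0 − rank ∂_1 = 4 − 3 = 1, and the invariant factors of ∂_1 are all 1, so H_0 = Z.
  H_1: rank ker ∂_1 − rank ∂_2 = (6 − 3) − 3 = 0, and the invariant factors of ∂_2 are all 1, so H_1 = 0.
  H_2: rank ker ∂_2 − rank ∂_3 = (4 − 3) − 0 = 1, and there is no ∂_3, so H_2 = Z.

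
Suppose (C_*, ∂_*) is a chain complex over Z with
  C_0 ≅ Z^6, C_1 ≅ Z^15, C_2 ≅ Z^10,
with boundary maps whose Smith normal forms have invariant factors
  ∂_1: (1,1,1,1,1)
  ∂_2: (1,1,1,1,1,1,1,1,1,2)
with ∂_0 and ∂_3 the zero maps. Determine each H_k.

H_0 ≅ Z,  H_1 ≅ Z_2,  H_2 = 0.

H_0: b_0 = 6 − 0 − 5 = 1; torsion from ∂_1 factors > 1: none. So H_0 ≅ Z.
H_1: b_1 = 15 − 5 − 10 = 0; torsion from ∂_2 factors > 1: [2]. So H_1 ≅ Z_2.
H_2: b_2 = 10 − 10 − 0 = 0; torsion from ∂_3 factors > 1: none. So H_2 ≅ 0.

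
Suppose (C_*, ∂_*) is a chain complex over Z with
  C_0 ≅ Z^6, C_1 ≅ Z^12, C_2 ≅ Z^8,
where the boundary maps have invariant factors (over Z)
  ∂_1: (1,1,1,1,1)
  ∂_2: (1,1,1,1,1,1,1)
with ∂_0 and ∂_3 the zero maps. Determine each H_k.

H_0: b_0 = 6 − 0 − 5 = 1; torsion from ∂_1 factors > 1: none. So H_0 ≅ Z.
H_1: b_1 = 12 − 5 − 7 = 0; torsion from ∂_2 factors > 1: none. So H_1 ≅ 0.
H_2: b_2 = 8 − 7 − 0 = 1; torsion from ∂_3 factors > 1: none. So H_2 ≅ Z.

H_0 ≅ Z,  H_1 = 0,  H_2 ≅ Z.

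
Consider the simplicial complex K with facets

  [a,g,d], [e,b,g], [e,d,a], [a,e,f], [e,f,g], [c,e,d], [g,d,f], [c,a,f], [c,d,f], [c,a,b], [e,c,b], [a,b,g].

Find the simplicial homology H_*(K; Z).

Take the total order a < b < c < d < e < f < g on the vertex set. Then K (dimension 2) consists of the simplices:

  0-simplices (7): a, b, c, d, e, f, g
  1-simplices (18): ab, ac, ad, ae, af, ag, bc, be, bg, cd, ce, cf, de, df, dg, ef, eg, fg
  2-simplices (12): abc, abg, acf, ade, adg, aef, bce, beg, cde, cdf, dfg, efg

giving chain groups C_0 ≅ Z^7, C_1 ≅ Z^18, C_2 ≅ Z^12.

Boundary ∂_1: C_1 → C_0 maps an edge to its endpoints' difference, ∂[p,q] = q − p. For instance
  ∂cf = f − c.
The 7×18 boundary matrix has rank 6 and Smith normal form diag(1,1,1,1,1,1).

The boundary map ∂_2: C_2 → C_1 sends each 2-simplex [p,q,r] to [q,r] − [p,r] + [p,q]. For instance
  ∂efg = fg − eg + ef,
  ∂cdf = df − cf + cd.
As a 18×12 matrix over Z this has rank 12, with invariant factors (1,1,1,1,1,1,1,1,1,1,1,2).

Now H_k = ker ∂_k / im ∂_{k+1}, so:

  H_0: rank C_0 − rank ∂_1 = 7 − 6 = 1, and the invariant factors of ∂_1 are all 1, so H_0 = Z.
  H_1: rank ker ∂_1 − rank ∂_2 = (18 − 6) − 12 = 0, and ∂_2 has invariant factor 2 > 1, so H_1 = Z/2Z.
  H_2: rank ker ∂_2 − rank ∂_3 = (12 − 12) − 0 = 0, and there is no ∂_3, so H_2 = 0.

As a check, the Euler characteristic is 7 − 18 + 12 = 1, which agrees with 1 − 0 + 0 = 1.

H_0 ≅ Z,  H_1 ≅ Z/2Z,  H_2 = 0.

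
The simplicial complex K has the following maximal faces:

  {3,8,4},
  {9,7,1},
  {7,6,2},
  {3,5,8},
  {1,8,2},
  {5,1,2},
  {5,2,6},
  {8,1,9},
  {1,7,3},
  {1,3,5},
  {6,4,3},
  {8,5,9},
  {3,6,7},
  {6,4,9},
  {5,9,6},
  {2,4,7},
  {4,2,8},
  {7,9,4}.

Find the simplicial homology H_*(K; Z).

Take the total order 1 < 2 < 3 < 4 < 5 < 6 < 7 < 8 < 9 on the vertex set. Then K (dimension 2) consists of the simplices:

  0-simplices (9): [1], [2], [3], [4], [5], [6], [7], [8], [9]
  1-simplices (27): (27 of them)
  2-simplices (18): [1,2,5], [1,2,8], [1,3,5], [1,3,7], [1,7,9], [1,8,9], [2,4,7], [2,4,8], [2,5,6], [2,6,7], [3,4,6], [3,4,8], [3,5,8], [3,6,7], [4,6,9], [4,7,9], [5,6,9], [5,8,9]

Hence C_0 ≅ Z^9, C_1 ≅ Z^27, C_2 ≅ Z^18.

∂_1: C_1 → C_0 sends each edge [p,q] (with p < q) to q − p. For instance
  ∂[6,7] = [7] − [6].
The 9×27 boundary matrix has rank 8 and Smith normal form diag(1,1,1,1,1,1,1,1).

Boundary ∂_2: C_2 → C_1 maps a triangle to the signed sum of its edges. For instance
  ∂[1,2,5] = [2,5] − [1,5] + [1,2],
  ∂[2,4,8] = [4,8] − [2,8] + [2,4].
This gives a 27×18 integer matrix of rank 18; reducing to Smith normal form yields diagonal entries (1,1,1,1,1,1,1,1,1,1,1,1,1,1,1,1,1,2).

Reading off H_k = ker ∂_k / im ∂_{k+1}:

  H_0: rank C_0 − rank ∂_1 = 9 − 8 = 1, and the invariant factors of ∂_1 are all 1, so H_0 = Z.
  H_1: rank ker ∂_1 − rank ∂_2 = (27 − 8) − 18 = 1, and ∂_2 has invariant factor 2 > 1, so H_1 = Z ⊕ Z/2.
  H_2: rank ker ∂_2 − rank ∂_3 = (18 − 18) − 0 = 0, and there is no ∂_3, so H_2 = 0.

H_0 ≅ Z,  H_1 ≅ Z ⊕ Z/2,  H_2 = 0.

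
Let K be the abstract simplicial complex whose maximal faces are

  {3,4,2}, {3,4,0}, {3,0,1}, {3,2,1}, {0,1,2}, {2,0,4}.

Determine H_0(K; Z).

H_0 = Z.

Fix the vertex order 0 < 1 < 2 < 3 < 4 and write every simplex with vertices in increasing order. Then dim K = 2 and the simplices of K are:

  0-simplices (5): [0], [1], [2], [3], [4]
  1-simplices (9): [0,1], [0,2], [0,3], [0,4], [1,2], [1,3], [2,3], [2,4], [3,4]
  2-simplices (6): [0,1,2], [0,1,3], [0,2,4], [0,3,4], [1,2,3], [2,3,4]

Hence C_0 ≅ Z^5, C_1 ≅ Z^9, C_2 ≅ Z^6.

The boundary map ∂_1: C_1 → C_0 sends each edge [p,q] (with p < q) to q − p. For instance
  ∂[0,1] = [1] − [0].
As a 5×9 matrix over Z this has rank 4, with invariant factors (1,1,1,1).

The boundary map ∂_2: C_2 → C_1 sends each 2-simplex [p,q,r] to [q,r] − [p,r] + [p,q]. For instance
  ∂[0,2,4] = [2,4] − [0,4] + [0,2],
  ∂[1,2,3] = [2,3] − [1,3] + [1,2].
This gives a 9×6 integer matrix of rank 5; reducing to Smith normal form yields diagonal entries (1,1,1,1,1).

Computing H_k = (kernel of ∂_k) / (image of ∂_{k+1}):

  H_0: rank C_0 − rank ∂_1 = 5 − 4 = 1, and the invariant factors of ∂_1 are all 1, so H_0 ≅ Z.

(K is a triangulation of the 2-sphere S^2.)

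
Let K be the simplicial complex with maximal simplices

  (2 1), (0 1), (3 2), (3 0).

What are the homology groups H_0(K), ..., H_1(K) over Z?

We work with the vertex ordering 0 < 1 < 2 < 3. The simplices of K, each written with vertices in increasing order, are:

  0-simplices (4): [0], [1], [2], [3]
  1-simplices (4): [0,1], [0,3], [1,2], [2,3]

giving chain groups C_0 ≅ Z^4, C_1 ≅ Z^4.

The boundary map ∂_1: C_1 → C_0 maps an edge to its endpoints' difference, ∂[p,q] = q − p.
The 4×4 boundary matrix has rank 3 and Smith normal form diag(1,1,1).

From H_k ≅ ker(∂_k) / im(∂_{k+1}) we obtain:

  H_0: rank C_0 − rank ∂_1 = 4 − 3 = 1, and the invariant factors of ∂_1 are all 1, so H_0 = Z.
  H_1: rank ker ∂_1 − rank ∂_2 = (4 − 3) − 0 = 1, and there is no ∂_2, so H_1 = Z.

H_0 = Z,  H_1 = Z.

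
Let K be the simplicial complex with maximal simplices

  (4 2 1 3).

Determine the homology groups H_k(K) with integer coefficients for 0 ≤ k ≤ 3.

Fix the vertex order 1 < 2 < 3 < 4 and write every simplex with vertices in increasing order. Then dim K = 3 and the simplices of K are:

  0-simplices (4): [1], [2], [3], [4]
  1-simplices (6): [1,2], [1,3], [1,4], [2,3], [2,4], [3,4]
  2-simplices (4): [1,2,3], [1,2,4], [1,3,4], [2,3,4]
  3-simplices (1): [1,2,3,4]

giving chain groups C_0 ≅ Z^4, C_1 ≅ Z^6, C_2 ≅ Z^4, C_3 ≅ Z^1.

∂_1: C_1 → C_0 is given by ∂[p,q] = [q] − [p]. For instance
  ∂[2,3] = [3] − [2].
The resulting 4×6 matrix has rank 3, and its Smith normal form has invariant factors (1,1,1).

Boundary ∂_2: C_2 → C_1 maps a triangle to the signed sum of its edges. For instance
  ∂[1,2,4] = [2,4] − [1,4] + [1,2],
  ∂[1,3,4] = [3,4] − [1,4] + [1,3].
This gives a 6×4 integer matrix of rank 3; reducing to Smith normal form yields diagonal entries (1,1,1).

Boundary ∂_3: C_3 → C_2 sends each 3-simplex σ to the alternating sum Σ_i (−1)^i (σ with its i-th vertex removed). For instance
  ∂[1,2,3,4] = [2,3,4] − [1,3,4] + [1,2,4] − [1,2,3].
The 4×1 boundary matrix has rank 1 and Smith normal form diag(1).

Computing H_k = (kernel of ∂_k) / (image of ∂_{k+1}):

  H_0: rank C_0 − rank ∂_1 = 4 − 3 = 1, and the invariant factors of ∂_1 are all 1, so H_0 ≅ Z.
  H_1: rank ker ∂_1 − rank ∂_2 = (6 − 3) − 3 = 0, and the invariant factors of ∂_2 are all 1, so H_1 ≅ 0.
  H_2: rank ker ∂_2 − rank ∂_3 = (4 − 3) − 1 = 0, and the invariant factors of ∂_3 are all 1, so H_2 ≅ 0.
  H_3: rank ker ∂_3 − rank ∂_4 = (1 − 1) − 0 = 0, and there is no ∂_4, so H_3 ≅ 0.

(K is a triangulation of the 3-simplex.)

H_0 ≅ Z,  H_1 = 0,  H_2 = 0,  H_3 = 0.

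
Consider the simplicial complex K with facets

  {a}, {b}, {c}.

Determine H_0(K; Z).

We work with the vertex ordering a < b < c. The simplices of K, each written with vertices in increasing order, are:

  0-simplices (3): a, b, c

giving chain groups C_0 ≅ Z^3.

From H_k ≅ ker(∂_k) / im(∂_{k+1}) we obtain:

  H_0: rank C_0 − rank ∂_1 = 3 − 0 = 3, and there is no ∂_1, so H_0 = Z^3.

H_0 ≅ Z^3.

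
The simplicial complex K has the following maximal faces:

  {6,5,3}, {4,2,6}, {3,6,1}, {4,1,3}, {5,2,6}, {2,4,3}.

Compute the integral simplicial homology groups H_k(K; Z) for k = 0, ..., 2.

H_0 ≅ Z,  H_1 ≅ Z,  H_2 = 0.

Fix the vertex order 1 < 2 < 3 < 4 < 5 < 6 and write every simplex with vertices in increasing order. Then dim K = 2 and the simplices of K are:

  0-simplices (6): [1], [2], [3], [4], [5], [6]
  1-simplices (12): [1,3], [1,4], [1,6], [2,3], [2,4], [2,5], [2,6], [3,4], [3,5], [3,6], [4,6], [5,6]
  2-simplices (6): [1,3,4], [1,3,6], [2,3,4], [2,4,6], [2,5,6], [3,5,6]

so the chain groups are C_0 ≅ Z^6, C_1 ≅ Z^12, C_2 ≅ Z^6.

The boundary map ∂_1: C_1 → C_0 sends each edge [p,q] (with p < q) to q − p. For instance
  ∂[2,5] = [5] − [2].
This gives a 6×12 integer matrix of rank 5; reducing to Smith normal form yields diagonal entries (1,1,1,1,1).

∂_2: C_2 → C_1 sends each 2-simplex [p,q,r] to [q,r] − [p,r] + [p,q]. For instance
  ∂[2,3,4] = [3,4] − [2,4] + [2,3],
  ∂[2,5,6] = [5,6] − [2,6] + [2,5].
As a 12×6 matrix over Z this has rank 6, with invariant factors (1,1,1,1,1,1).

Now H_k = ker ∂_k / im ∂_{k+1}, so:

  H_0: rank C_0 − rank ∂_1 = 6 − 5 = 1, and the invariant factors of ∂_1 are all 1, so H_0 = Z.
  H_1: rank ker ∂_1 − rank ∂_2 = (12 − 5) − 6 = 1, and the invariant factors of ∂_2 are all 1, so H_1 = Z.
  H_2: rank ker ∂_2 − rank ∂_3 = (6 − 6) − 0 = 0, and there is no ∂_3, so H_2 = 0.

(K is a triangulation of the cylinder S^1 x I.)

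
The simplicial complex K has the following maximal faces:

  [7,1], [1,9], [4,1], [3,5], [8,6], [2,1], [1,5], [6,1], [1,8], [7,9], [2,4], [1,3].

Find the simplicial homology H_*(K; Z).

Order the vertices as 1 < 2 < 3 < 4 < 5 < 6 < 7 < 8 < 9. Listing each simplex with vertices in this order, K has dimension 1 with simplices:

  0-simplices (9): [1], [2], [3], [4], [5], [6], [7], [8], [9]
  1-simplices (12): [1,2], [1,3], [1,4], [1,5], [1,6], [1,7], [1,8], [1,9], [2,4], [3,5], [6,8], [7,9]

giving chain groups C_0 ≅ Z^9, C_1 ≅ Z^12.

The boundary map ∂_1: C_1 → C_0 sends each edge [p,q] (with p < q) to q − p. For instance
  ∂[6,8] = [8] − [6].
As a 9×12 matrix over Z this has rank 8, with invariant factors (1,1,1,1,1,1,1,1).

Computing H_k = (kernel of ∂_k) / (image of ∂_{k+1}):

  H_0: rank C_0 − rank ∂_1 = 9 − 8 = 1, and the invariant factors of ∂_1 are all 1, so H_0 ≅ Z.
  H_1: rank ker ∂_1 − rank ∂_2 = (12 − 8) − 0 = 4, and there is no ∂_2, so H_1 ≅ Z^4.

(K is a triangulation of a wedge of 4 circles.)

H_0 ≅ Z,  H_1 ≅ Z^4.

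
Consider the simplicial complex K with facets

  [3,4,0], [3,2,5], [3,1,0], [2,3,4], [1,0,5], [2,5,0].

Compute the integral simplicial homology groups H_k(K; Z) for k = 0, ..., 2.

Order the vertices as 0 < 1 < 2 < 3 < 4 < 5. Listing each simplex with vertices in this order, K has dimension 2 with simplices:

  0-simplices (6): [0], [1], [2], [3], [4], [5]
  1-simplices (12): [0,1], [0,2], [0,3], [0,4], [0,5], [1,3], [1,5], [2,3], [2,4], [2,5], [3,4], [3,5]
  2-simplices (6): [0,1,3], [0,1,5], [0,2,5], [0,3,4], [2,3,4], [2,3,5]

giving chain groups C_0 ≅ Z^6, C_1 ≅ Z^12, C_2 ≅ Z^6.

The boundary map ∂_1: C_1 → C_0 sends each edge [p,q] (with p < q) to q − p. For instance
  ∂[2,4] = [4] − [2].
This gives a 6×12 integer matrix of rank 5; reducing to Smith normal form yields diagonal entries (1,1,1,1,1).

The boundary map ∂_2: C_2 → C_1 sends each 2-simplex [p,q,r] to [q,r] − [p,r] + [p,q]. For instance
  ∂[0,1,3] = [1,3] − [0,3] + [0,1],
  ∂[0,1,5] = [1,5] − [0,5] + [0,1].
As a 12×6 matrix over Z this has rank 6, with invariant factors (1,1,1,1,1,1).

Now H_k = ker ∂_k / im ∂_{k+1}, so:

  H_0: rank C_0 − rank ∂_1 = 6 − 5 = 1, and the invariant factors of ∂_1 are all 1, so H_0 = Z.
  H_1: rank ker ∂_1 − rank ∂_2 = (12 − 5) − 6 = 1, and the invariant factors of ∂_2 are all 1, so H_1 = Z.
  H_2: rank ker ∂_2 − rank ∂_3 = (6 − 6) − 0 = 0, and there is no ∂_3, so H_2 = 0.

As a check, the Euler characteristic is 6 − 12 + 6 = 0, which agrees with 1 − 1 + 0 = 0.

H_0 = Z,  H_1 = Z,  H_2 = 0.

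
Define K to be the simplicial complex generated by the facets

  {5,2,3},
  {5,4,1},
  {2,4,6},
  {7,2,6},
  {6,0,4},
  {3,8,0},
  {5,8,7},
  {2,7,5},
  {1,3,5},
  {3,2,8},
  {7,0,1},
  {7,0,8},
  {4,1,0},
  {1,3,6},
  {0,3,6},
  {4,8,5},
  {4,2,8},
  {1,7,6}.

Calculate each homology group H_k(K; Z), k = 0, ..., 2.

Fix the vertex order 0 < 1 < 2 < 3 < 4 < 5 < 6 < 7 < 8 and write every simplex with vertices in increasing order. Then dim K = 2 and the simplices of K are:

  0-simplices (9): [0], [1], [2], [3], [4], [5], [6], [7], [8]
  1-simplices (27): (27 of them)
  2-simplices (18): [0,1,4], [0,1,7], [0,3,6], [0,3,8], [0,4,6], [0,7,8], [1,3,5], [1,3,6], [1,4,5], [1,6,7], [2,3,5], [2,3,8], [2,4,6], [2,4,8], [2,5,7], [2,6,7], [4,5,8], [5,7,8]

so the chain groups are C_0 ≅ Z^9, C_1 ≅ Z^27, C_2 ≅ Z^18.

∂_1: C_1 → C_0 maps an edge to its endpoints' difference, ∂[p,q] = q − p.
The resulting 9×27 matrix has rank 8, and its Smith normal form has invariant factors (1,1,1,1,1,1,1,1).

The boundary map ∂_2: C_2 → C_1 sends each 2-simplex [p,q,r] to [q,r] − [p,r] + [p,q]. For instance
  ∂[1,3,5] = [3,5] − [1,5] + [1,3],
  ∂[4,5,8] = [5,8] − [4,8] + [4,5].
The 27×18 boundary matrix has rank 18 and Smith normal form diag(1,1,1,1,1,1,1,1,1,1,1,1,1,1,1,1,1,2).

Now H_k = ker ∂_k / im ∂_{k+1}, so:

  H_0: rank C_0 − rank ∂_1 = 9 − 8 = 1, and the invariant factors of ∂_1 are all 1, so H_0 ≅ Z.
  H_1: rank ker ∂_1 − rank ∂_2 = (27 − 8) − 18 = 1, and ∂_2 has invariant factor 2 > 1, so H_1 ≅ Z × Z/2.
  H_2: rank ker ∂_2 − rank ∂_3 = (18 − 18) − 0 = 0, and there is no ∂_3, so H_2 ≅ 0.

(K is a triangulation of the Klein bottle.)

H_0 = Z,  H_1 = Z × Z/2,  H_2 = 0.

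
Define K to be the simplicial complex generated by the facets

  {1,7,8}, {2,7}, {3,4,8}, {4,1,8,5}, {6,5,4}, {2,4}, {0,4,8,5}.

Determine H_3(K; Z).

K has 9 vertices, 17 edges, 10 triangles, 2 3-simplices.
rank ∂_3 = 2, rank ∂_4 = 0 ⇒ b_3 = 2 − 2 − 0 = 0. So H_3 = 0.

H_3 ≅ 0.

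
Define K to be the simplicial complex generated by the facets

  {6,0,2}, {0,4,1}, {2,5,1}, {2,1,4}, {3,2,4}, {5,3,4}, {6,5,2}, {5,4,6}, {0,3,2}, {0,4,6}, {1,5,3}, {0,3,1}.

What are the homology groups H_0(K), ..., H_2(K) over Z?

Take the total order 0 < 1 < 2 < 3 < 4 < 5 < 6 on the vertex set. Then K (dimension 2) consists of the simplices:

  0-simplices (7): [0], [1], [2], [3], [4], [5], [6]
  1-simplices (18): [0,1], [0,2], [0,3], [0,4], [0,6], [1,2], [1,3], [1,4], [1,5], [2,3], [2,4], [2,5], [2,6], [3,4], [3,5], [4,5], [4,6], [5,6]
  2-simplices (12): [0,1,3], [0,1,4], [0,2,3], [0,2,6], [0,4,6], [1,2,4], [1,2,5], [1,3,5], [2,3,4], [2,5,6], [3,4,5], [4,5,6]

giving chain groups C_0 ≅ Z^7, C_1 ≅ Z^18, C_2 ≅ Z^12.

∂_1: C_1 → C_0 maps an edge to its endpoints' difference, ∂[p,q] = q − p.
As a 7×18 matrix over Z this has rank 6, with invariant factors (1,1,1,1,1,1).

∂_2: C_2 → C_1 sends each 2-simplex [p,q,r] to [q,r] − [p,r] + [p,q]. For instance
  ∂[0,2,3] = [2,3] − [0,3] + [0,2],
  ∂[4,5,6] = [5,6] − [4,6] + [4,5].
The 18×12 boundary matrix has rank 12 and Smith normal form diag(1,1,1,1,1,1,1,1,1,1,1,2).

Now H_k = ker ∂_k / im ∂_{k+1}, so:

  H_0: rank C_0 − rank ∂_1 = 7 − 6 = 1, and the invariant factors of ∂_1 are all 1, so H_0 ≅ Z.
  H_1: rank ker ∂_1 − rank ∂_2 = (18 − 6) − 12 = 0, and ∂_2 has invariant factor 2 > 1, so H_1 ≅ Z/2.
  H_2: rank ker ∂_2 − rank ∂_3 = (12 − 12) − 0 = 0, and there is no ∂_3, so H_2 ≅ 0.

(K is a triangulation of the real projective plane RP^2.)

H_0 = Z,  H_1 = Z/2,  H_2 = 0.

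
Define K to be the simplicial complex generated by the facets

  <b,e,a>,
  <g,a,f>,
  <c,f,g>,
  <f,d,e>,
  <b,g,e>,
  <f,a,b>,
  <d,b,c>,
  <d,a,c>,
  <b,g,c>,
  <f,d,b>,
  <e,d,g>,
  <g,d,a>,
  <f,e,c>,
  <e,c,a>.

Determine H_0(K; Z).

K has 7 vertices, 21 edges, 14 triangles.
rank ∂_0 = 0, rank ∂_1 = 6 ⇒ b_0 = 7 − 0 − 6 = 1; all invariant factors of ∂_1 are 1 so no torsion. So H_0 = Z.

H_0 = Z.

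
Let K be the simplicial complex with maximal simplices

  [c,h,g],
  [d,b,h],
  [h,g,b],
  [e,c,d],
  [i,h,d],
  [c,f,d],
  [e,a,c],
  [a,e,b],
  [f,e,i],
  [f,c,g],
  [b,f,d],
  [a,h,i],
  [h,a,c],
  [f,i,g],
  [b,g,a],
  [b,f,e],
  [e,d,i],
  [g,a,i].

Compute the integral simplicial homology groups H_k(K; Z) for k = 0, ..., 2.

K has 9 vertices, 27 edges, 18 triangles.
rank ∂_0 = 0, rank ∂_1 = 8 ⇒ b_0 = 9 − 0 − 8 = 1; all invariant factors of ∂_1 are 1 so no torsion. So H_0 = Z.
rank ∂_1 = 8, rank ∂_2 = 18 ⇒ b_1 = 27 − 8 − 18 = 1; ∂_2 has invariant factor(s) [2] giving torsion. So H_1 = Z ⊕ Z/2.
rank ∂_2 = 18, rank ∂_3 = 0 ⇒ b_2 = 18 − 18 − 0 = 0. So H_2 = 0.

H_0 = Z,  H_1 = Z ⊕ Z/2,  H_2 = 0.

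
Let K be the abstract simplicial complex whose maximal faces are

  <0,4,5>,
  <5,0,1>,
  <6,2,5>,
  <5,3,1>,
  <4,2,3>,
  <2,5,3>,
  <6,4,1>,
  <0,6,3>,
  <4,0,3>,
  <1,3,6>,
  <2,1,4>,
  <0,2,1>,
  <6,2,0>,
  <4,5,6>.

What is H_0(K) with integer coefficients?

K has 7 vertices, 21 edges, 14 triangles.
rank ∂_0 = 0, rank ∂_1 = 6 ⇒ b_0 = 7 − 0 − 6 = 1; all invariant factors of ∂_1 are 1 so no torsion. So H_0 = Z.

H_0 = Z.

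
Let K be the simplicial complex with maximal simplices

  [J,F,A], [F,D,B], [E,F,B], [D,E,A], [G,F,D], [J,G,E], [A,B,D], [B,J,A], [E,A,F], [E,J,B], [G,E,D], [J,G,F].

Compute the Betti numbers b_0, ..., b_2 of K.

Order the vertices as A < B < D < E < F < G < J. Listing each simplex with vertices in this order, K has dimension 2 with simplices:

  0-simplices (7): A, B, D, E, F, G, J
  1-simplices (18): AB, AD, AE, AF, AJ, BD, BE, BF, BJ, DE, DF, DG, EF, EG, EJ, FG, FJ, GJ
  2-simplices (12): ABD, ABJ, ADE, AEF, AFJ, BDF, BEF, BEJ, DEG, DFG, EGJ, FGJ

giving chain groups C_0 ≅ Z^7, C_1 ≅ Z^18, C_2 ≅ Z^12.

The boundary map ∂_1: C_1 → C_0 sends each edge [p,q] (with p < q) to q − p.
The 7×18 boundary matrix has rank 6 and Smith normal form diag(1,1,1,1,1,1).

The boundary map ∂_2: C_2 → C_1 acts by ∂[p,q,r] = [q,r] − [p,r] + [p,q]. For instance
  ∂BEJ = EJ − BJ + BE,
  ∂DEG = EG − DG + DE.
This gives a 18×12 integer matrix of rank 12; reducing to Smith normal form yields diagonal entries (1,1,1,1,1,1,1,1,1,1,1,2).

Reading off H_k = ker ∂_k / im ∂_{k+1}:

  H_0: rank C_0 − rank ∂_1 = 7 − 6 = 1, and the invariant factors of ∂_1 are all 1, so H_0 ≅ Z.
  H_1: rank ker ∂_1 − rank ∂_2 = (18 − 6) − 12 = 0, and ∂_2 has invariant factor 2 > 1, so H_1 ≅ Z/2.
  H_2: rank ker ∂_2 − rank ∂_3 = (12 − 12) − 0 = 0, and there is no ∂_3, so H_2 ≅ 0.

As a check, the Euler characteristic is 7 − 18 + 12 = 1, which agrees with 1 − 0 + 0 = 1.
(K is a triangulation of the real projective plane RP^2.)

Hence the Betti numbers are b_0 = 1, b_1 = 0, b_2 = 0.

b_0 = 1, b_1 = 0, b_2 = 0.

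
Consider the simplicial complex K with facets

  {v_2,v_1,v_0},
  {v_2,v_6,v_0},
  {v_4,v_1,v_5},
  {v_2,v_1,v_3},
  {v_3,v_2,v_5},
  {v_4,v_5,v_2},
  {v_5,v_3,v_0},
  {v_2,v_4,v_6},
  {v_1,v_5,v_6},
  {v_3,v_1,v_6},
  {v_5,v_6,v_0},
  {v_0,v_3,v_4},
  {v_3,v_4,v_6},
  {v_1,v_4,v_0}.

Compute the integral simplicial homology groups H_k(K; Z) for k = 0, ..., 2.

H_0 = Z,  H_1 = Z^2,  H_2 = Z.

Fix the vertex order v_0 < v_1 < v_2 < v_3 < v_4 < v_5 < v_6 and write every simplex with vertices in increasing order. Then dim K = 2 and the simplices of K are:

  0-simplices (7): [v_0], [v_1], [v_2], [v_3], [v_4], [v_5], [v_6]
  1-simplices (21): (21 of them)
  2-simplices (14): (14 of them)

Hence C_0 ≅ Z^7, C_1 ≅ Z^21, C_2 ≅ Z^14.

Boundary ∂_1: C_1 → C_0 is given by ∂[p,q] = [q] − [p]. For instance
  ∂[v_0,v_1] = [v_1] − [v_0].
The 7×21 boundary matrix has rank 6 and Smith normal form diag(1,1,1,1,1,1).

Boundary ∂_2: C_2 → C_1 maps a triangle to the signed sum of its edges. For instance
  ∂[v_2,v_4,v_5] = [v_4,v_5] − [v_2,v_5] + [v_2,v_4],
  ∂[v_2,v_3,v_5] = [v_3,v_5] − [v_2,v_5] + [v_2,v_3].
The resulting 21×14 matrix has rank 13, and its Smith normal form has invariant factors (1,1,1,1,1,1,1,1,1,1,1,1,1).

Reading off H_k = ker ∂_k / im ∂_{k+1}:

  H_0: rank C_0 − rank ∂_1 = 7 − 6 = 1, and the invariant factors of ∂_1 are all 1, so H_0 = Z.
  H_1: rank ker ∂_1 − rank ∂_2 = (21 − 6) − 13 = 2, and the invariant factors of ∂_2 are all 1, so H_1 = Z^2.
  H_2: rank ker ∂_2 − rank ∂_3 = (14 − 13) − 0 = 1, and there is no ∂_3, so H_2 = Z.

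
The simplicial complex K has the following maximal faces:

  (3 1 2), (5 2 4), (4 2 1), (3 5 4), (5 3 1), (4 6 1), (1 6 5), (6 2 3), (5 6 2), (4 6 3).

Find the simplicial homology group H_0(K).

We work with the vertex ordering 1 < 2 < 3 < 4 < 5 < 6. The simplices of K, each written with vertices in increasing order, are:

  0-simplices (6): [1], [2], [3], [4], [5], [6]
  1-simplices (15): [1,2], [1,3], [1,4], [1,5], [1,6], [2,3], [2,4], [2,5], [2,6], [3,4], [3,5], [3,6], [4,5], [4,6], [5,6]
  2-simplices (10): [1,2,3], [1,2,4], [1,3,5], [1,4,6], [1,5,6], [2,3,6], [2,4,5], [2,5,6], [3,4,5], [3,4,6]

so the chain groups are C_0 ≅ Z^6, C_1 ≅ Z^15, C_2 ≅ Z^10.

∂_1: C_1 → C_0 sends each edge [p,q] (with p < q) to q − p. For instance
  ∂[2,4] = [4] − [2].
This gives a 6×15 integer matrix of rank 5; reducing to Smith normal form yields diagonal entries (1,1,1,1,1).

Boundary ∂_2: C_2 → C_1 acts by ∂[p,q,r] = [q,r] − [p,r] + [p,q]. For instance
  ∂[2,3,6] = [3,6] − [2,6] + [2,3],
  ∂[1,2,3] = [2,3] − [1,3] + [1,2].
This gives a 15×10 integer matrix of rank 10; reducing to Smith normal form yields diagonal entries (1,1,1,1,1,1,1,1,1,2).

Computing H_k = (kernel of ∂_k) / (image of ∂_{k+1}):

  H_0: rank C_0 − rank ∂_1 = 6 − 5 = 1, and the invariant factors of ∂_1 are all 1, so H_0 = Z.

(K is a triangulation of the real projective plane RP^2.)

H_0 = Z.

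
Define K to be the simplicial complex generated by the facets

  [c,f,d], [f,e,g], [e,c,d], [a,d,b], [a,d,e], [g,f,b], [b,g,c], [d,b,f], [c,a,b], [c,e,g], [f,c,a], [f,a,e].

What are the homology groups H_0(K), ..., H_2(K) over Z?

Take the total order a < b < c < d < e < f < g on the vertex set. Then K (dimension 2) consists of the simplices:

  0-simplices (7): a, b, c, d, e, f, g
  1-simplices (18): ab, ac, ad, ae, af, bc, bd, bf, bg, cd, ce, cf, cg, de, df, ef, eg, fg
  2-simplices (12): abc, abd, acf, ade, aef, bcg, bdf, bfg, cde, cdf, ceg, efg

giving chain groups C_0 ≅ Z^7, C_1 ≅ Z^18, C_2 ≅ Z^12.

Boundary ∂_1: C_1 → C_0 sends each edge [p,q] (with p < q) to q − p. For instance
  ∂bg = g − b.
The resulting 7×18 matrix has rank 6, and its Smith normal form has invariant factors (1,1,1,1,1,1).

The boundary map ∂_2: C_2 → C_1 sends each 2-simplex [p,q,r] to [q,r] − [p,r] + [p,q]. For instance
  ∂cde = de − ce + cd,
  ∂abc = bc − ac + ab.
As a 18×12 matrix over Z this has rank 12, with invariant factors (1,1,1,1,1,1,1,1,1,1,1,2).

Computing H_k = (kernel of ∂_k) / (image of ∂_{k+1}):

  H_0: rank C_0 − rank ∂_1 = 7 − 6 = 1, and the invariant factors of ∂_1 are all 1, so H_0 ≅ Z.
  H_1: rank ker ∂_1 − rank ∂_2 = (18 − 6) − 12 = 0, and ∂_2 has invariant factor 2 > 1, so H_1 ≅ Z/2.
  H_2: rank ker ∂_2 − rank ∂_3 = (12 − 12) − 0 = 0, and there is no ∂_3, so H_2 ≅ 0.

As a check, the Euler characteristic is 7 − 18 + 12 = 1, which agrees with 1 − 0 + 0 = 1.
(K is a triangulation of the real projective plane RP^2.)

H_0 ≅ Z,  H_1 ≅ Z/2,  H_2 = 0.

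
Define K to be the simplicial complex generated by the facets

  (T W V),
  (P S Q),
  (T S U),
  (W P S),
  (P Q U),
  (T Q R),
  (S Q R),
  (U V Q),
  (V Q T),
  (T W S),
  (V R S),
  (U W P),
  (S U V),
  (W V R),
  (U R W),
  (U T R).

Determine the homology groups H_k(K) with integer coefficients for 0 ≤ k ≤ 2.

We work with the vertex ordering P < Q < R < S < T < U < V < W. The simplices of K, each written with vertices in increasing order, are:

  0-simplices (8): P, Q, R, S, T, U, V, W
  1-simplices (24): PQ, PS, PU, PW, QR, QS, QT, QU, QV, RS, RT, RU, RV, RW, ST, SU, SV, SW, TU, TV, TW, UV, UW, VW
  2-simplices (16): PQS, PQU, PSW, PUW, QRS, QRT, QTV, QUV, RSV, RTU, RUW, RVW, STU, STW, SUV, TVW

so the chain groups are C_0 ≅ Z^8, C_1 ≅ Z^24, C_2 ≅ Z^16.

Boundary ∂_1: C_1 → C_0 is given by ∂[p,q] = [q] − [p].
The 8×24 boundary matrix has rank 7 and Smith normal form diag(1,1,1,1,1,1,1).

Boundary ∂_2: C_2 → C_1 maps a triangle to the signed sum of its edges. For instance
  ∂RUW = UW − RW + RU,
  ∂QTV = TV − QV + QT.
The resulting 24×16 matrix has rank 15, and its Smith normal form has invariant factors (1,1,1,1,1,1,1,1,1,1,1,1,1,1,1).

Reading off H_k = ker ∂_k / im ∂_{k+1}:

  H_0: rank C_0 − rank ∂_1 = 8 − 7 = 1, and the invariant factors of ∂_1 are all 1, so H_0 ≅ Z.
  H_1: rank ker ∂_1 − rank ∂_2 = (24 − 7) − 15 = 2, and the invariant factors of ∂_2 are all 1, so H_1 ≅ Z^2.
  H_2: rank ker ∂_2 − rank ∂_3 = (16 − 15) − 0 = 1, and there is no ∂_3, so H_2 ≅ Z.

As a check, the Euler characteristic is 8 − 24 + 16 = 0, which agrees with 1 − 2 + 1 = 0.

H_0 ≅ Z,  H_1 ≅ Z^2,  H_2 ≅ Z.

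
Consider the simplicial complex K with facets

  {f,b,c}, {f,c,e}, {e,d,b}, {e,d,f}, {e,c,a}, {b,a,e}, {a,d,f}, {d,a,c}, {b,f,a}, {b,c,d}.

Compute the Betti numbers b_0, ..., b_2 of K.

b_0 = 1, b_1 = 0, b_2 = 0.

Take the total order a < b < c < d < e < f on the vertex set. Then K (dimension 2) consists of the simplices:

  0-simplices (6): a, b, c, d, e, f
  1-simplices (15): ab, ac, ad, ae, af, bc, bd, be, bf, cd, ce, cf, de, df, ef
  2-simplices (10): abe, abf, acd, ace, adf, bcd, bcf, bde, cef, def

Hence C_0 ≅ Z^6, C_1 ≅ Z^15, C_2 ≅ Z^10.

The boundary map ∂_1: C_1 → C_0 sends each edge [p,q] (with p < q) to q − p.
The resulting 6×15 matrix has rank 5, and its Smith normal form has invariant factors (1,1,1,1,1).

The boundary map ∂_2: C_2 → C_1 maps a triangle to the signed sum of its edges. For instance
  ∂bde = de − be + bd,
  ∂abe = be − ae + ab.
The 15×10 boundary matrix has rank 10 and Smith normal form diag(1,1,1,1,1,1,1,1,1,2).

Now H_k = ker ∂_k / im ∂_{k+1}, so:

  H_0: rank C_0 − rank ∂_1 = 6 − 5 = 1, and the invariant factors of ∂_1 are all 1, so H_0 ≅ Z.
  H_1: rank ker ∂_1 − rank ∂_2 = (15 − 5) − 10 = 0, and ∂_2 has invariant factor 2 > 1, so H_1 ≅ Z/2Z.
  H_2: rank ker ∂_2 − rank ∂_3 = (10 − 10) − 0 = 0, and there is no ∂_3, so H_2 ≅ 0.

As a check, the Euler characteristic is 6 − 15 + 10 = 1, which agrees with 1 − 0 + 0 = 1.
(K is a triangulation of the real projective plane RP^2.)

Hence the Betti numbers are b_0 = 1, b_1 = 0, b_2 = 0.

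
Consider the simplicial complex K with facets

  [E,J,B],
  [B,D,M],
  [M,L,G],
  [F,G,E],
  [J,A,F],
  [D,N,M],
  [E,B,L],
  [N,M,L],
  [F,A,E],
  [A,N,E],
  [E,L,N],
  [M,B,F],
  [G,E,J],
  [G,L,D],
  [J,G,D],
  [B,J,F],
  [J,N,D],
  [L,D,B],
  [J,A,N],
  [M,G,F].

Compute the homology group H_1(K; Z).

Fix the vertex order A < B < D < E < F < G < J < L < M < N and write every simplex with vertices in increasing order. Then dim K = 2 and the simplices of K are:

  0-simplices (10): A, B, D, E, F, G, J, L, M, N
  1-simplices (30): AE, AF, AJ, AN, BD, BE, BF, BJ, BL, BM, DG, DJ, DL, DM, DN, EF, EG, EJ, EL, EN, FG, FJ, FM, GJ, GL, GM, JN, LM, LN, MN
  2-simplices (20): AEF, AEN, AFJ, AJN, BDL, BDM, BEJ, BEL, BFJ, BFM, DGJ, DGL, DJN, DMN, EFG, EGJ, ELN, FGM, GLM, LMN

giving chain groups C_0 ≅ Z^10, C_1 ≅ Z^30, C_2 ≅ Z^20.

∂_1: C_1 → C_0 maps an edge to its endpoints' difference, ∂[p,q] = q − p.
The resulting 10×30 matrix has rank 9, and its Smith normal form has invariant factors (1,1,1,1,1,1,1,1,1).

Boundary ∂_2: C_2 → C_1 acts by ∂[p,q,r] = [q,r] − [p,r] + [p,q]. For instance
  ∂DGL = GL − DL + DG,
  ∂EGJ = GJ − EJ + EG.
This gives a 30×20 integer matrix of rank 20; reducing to Smith normal form yields diagonal entries (1,1,1,1,1,1,1,1,1,1,1,1,1,1,1,1,1,1,1,2).

From H_k ≅ ker(∂_k) / im(∂_{k+1}) we obtain:

  H_1: rank ker ∂_1 − rank ∂_2 = (30 − 9) − 20 = 1, and ∂_2 has invariant factor 2 > 1, so H_1 ≅ Z × Z/2.

H_1 = Z × Z/2.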